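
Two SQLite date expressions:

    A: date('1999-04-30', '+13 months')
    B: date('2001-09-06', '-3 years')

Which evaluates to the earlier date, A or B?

B

A = 2000-05-30.
B = 1998-09-06.
B is earlier.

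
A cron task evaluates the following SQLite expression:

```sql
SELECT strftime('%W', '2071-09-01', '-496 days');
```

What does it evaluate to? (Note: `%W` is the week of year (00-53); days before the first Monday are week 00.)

First apply '-496 days': 2071-09-01 → 2070-04-23.
2070-04-23 is a Wednesday. SQLite's %W counts Mondays since the year started; the result is 16.

16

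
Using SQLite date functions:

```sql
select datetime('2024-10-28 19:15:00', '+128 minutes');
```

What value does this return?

2024-10-28 21:23:00

128 minutes = 2h 8m; +128 minutes from 2024-10-28 19:15:00 is 2024-10-28 21:23:00.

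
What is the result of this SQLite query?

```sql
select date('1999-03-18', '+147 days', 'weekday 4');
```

1999-08-12

Applying '+147 days' to 1999-03-18: counting 147 days forward gives 1999-08-12.
`weekday 4` advances to the next Thursday; 1999-08-12 is already a Thursday, so it stays at 1999-08-12.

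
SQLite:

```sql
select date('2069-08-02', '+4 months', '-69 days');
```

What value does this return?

Adding +4 months to 2069-08-02 gives 2069-12-02.
Applying '-69 days' to 2069-12-02: counting 69 days back gives 2069-09-24.

2069-09-24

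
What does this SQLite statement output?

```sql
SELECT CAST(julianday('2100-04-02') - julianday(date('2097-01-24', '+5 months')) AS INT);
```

1012

Adding +5 months to 2097-01-24 gives 2097-06-24.
6 days remain in June 2097 after the 24th (30 − 24).
Full months from July 2097 through March 2100 contribute their day counts.
Then 2 days into April 2100.
Total: 6 + 31 + 31 + 30 + 31 + 30 + 31 + 31 + 28 + 31 + 30 + 31 + 30 + 31 + 31 + 30 + 31 + 30 + 31 + 31 + 28 + 31 + 30 + 31 + 30 + 31 + 31 + 30 + 31 + 30 + 31 + 31 + 28 + 31 + 2 = 1012.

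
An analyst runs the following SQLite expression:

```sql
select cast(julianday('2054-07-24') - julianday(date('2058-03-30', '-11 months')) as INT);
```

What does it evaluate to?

Adding -11 months to 2058-03-30 gives 2057-04-30.
7 days remain in July 2054 after the 24th (31 − 24).
Full months from August 2054 through March 2057 contribute their day counts.
Then 30 days into April 2057.
Total: 7 + 31 + 30 + 31 + 30 + 31 + 31 + 28 + 31 + 30 + 31 + 30 + 31 + 31 + 30 + 31 + 30 + 31 + 31 + 29 + 31 + 30 + 31 + 30 + 31 + 31 + 30 + 31 + 30 + 31 + 31 + 28 + 31 + 30 = 1011.
The subtraction is earlier − later, so the result is −1011 → -1011.

-1011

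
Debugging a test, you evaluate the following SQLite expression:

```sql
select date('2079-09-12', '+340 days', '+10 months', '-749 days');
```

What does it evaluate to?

2079-05-30

Applying '+340 days' to 2079-09-12: counting 340 days forward gives 2080-08-17.
Adding +10 months to 2080-08-17 gives 2081-06-17.
Applying '-749 days' to 2081-06-17: counting 749 days back gives 2079-05-30.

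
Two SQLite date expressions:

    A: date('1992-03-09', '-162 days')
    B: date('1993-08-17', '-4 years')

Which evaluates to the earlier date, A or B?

A = 1991-09-29.
B = 1989-08-17.
B is earlier.

B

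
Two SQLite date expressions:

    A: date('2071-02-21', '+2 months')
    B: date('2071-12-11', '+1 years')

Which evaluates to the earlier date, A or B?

A

A = 2071-04-21.
B = 2072-12-11.
A is earlier.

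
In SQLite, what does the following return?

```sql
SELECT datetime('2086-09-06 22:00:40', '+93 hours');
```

2086-09-10 19:00:40

+93 hours from 2086-09-06 22:00:40 is 2086-09-10 19:00:40 (crosses midnight).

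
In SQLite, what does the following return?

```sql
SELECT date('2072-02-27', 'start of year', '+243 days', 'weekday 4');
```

`start of year` rewinds 2072-02-27 to 2072-01-01.
Applying '+243 days' to 2072-01-01: counting 243 days forward gives 2072-08-31.
`weekday 4` advances to the next Thursday; 2072-08-31 is a Wednesday, so it moves forward to 2072-09-01.

2072-09-01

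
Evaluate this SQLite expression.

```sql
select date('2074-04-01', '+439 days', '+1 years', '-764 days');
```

Applying '+439 days' to 2074-04-01: counting 439 days forward gives 2075-06-14.
Adding +1 year to 2075-06-14 gives 2076-06-14.
Applying '-764 days' to 2076-06-14: counting 764 days back gives 2074-05-12.

2074-05-12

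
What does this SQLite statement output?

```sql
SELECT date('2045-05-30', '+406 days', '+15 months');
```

2047-10-10

Applying '+406 days' to 2045-05-30: counting 406 days forward gives 2046-07-10.
Adding +15 months to 2046-07-10 gives 2047-10-10.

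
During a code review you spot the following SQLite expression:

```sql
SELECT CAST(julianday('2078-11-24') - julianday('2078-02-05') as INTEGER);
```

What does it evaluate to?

23 days remain in February 2078 after the 5th (28 − 5).
Full months from March 2078 through October 2078 contribute their day counts.
Then 24 days into November 2078.
Total: 23 + 31 + 30 + 31 + 30 + 31 + 31 + 30 + 31 + 24 = 292.

292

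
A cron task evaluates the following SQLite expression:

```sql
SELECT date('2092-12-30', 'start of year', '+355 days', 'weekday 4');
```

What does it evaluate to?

2092-12-25

`start of year` rewinds 2092-12-30 to 2092-01-01.
Applying '+355 days' to 2092-01-01: counting 355 days forward gives 2092-12-21.
`weekday 4` advances to the next Thursday; 2092-12-21 is a Sunday, so it moves forward to 2092-12-25.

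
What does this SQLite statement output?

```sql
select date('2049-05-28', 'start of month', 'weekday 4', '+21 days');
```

`start of month` rewinds 2049-05-28 to 2049-05-01.
`weekday 4` advances to the next Thursday; 2049-05-01 is a Saturday, so it moves forward to 2049-05-06.
Advancing 21 more days within May lands on 2049-05-27.

2049-05-27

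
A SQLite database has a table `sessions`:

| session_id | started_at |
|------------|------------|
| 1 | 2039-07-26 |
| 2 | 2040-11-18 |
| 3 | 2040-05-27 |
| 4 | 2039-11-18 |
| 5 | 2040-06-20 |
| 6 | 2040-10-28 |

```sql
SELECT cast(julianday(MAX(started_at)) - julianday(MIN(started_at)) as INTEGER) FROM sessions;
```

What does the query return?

MIN = 2039-07-26, MAX = 2040-11-18.
5 days remain in July 2039 after the 26th (31 − 26).
Full months from August 2039 through October 2040 contribute their day counts.
Then 18 days into November 2040.
Total: 5 + 31 + 30 + 31 + 30 + 31 + 31 + 29 + 31 + 30 + 31 + 30 + 31 + 31 + 30 + 31 + 18 = 481.

481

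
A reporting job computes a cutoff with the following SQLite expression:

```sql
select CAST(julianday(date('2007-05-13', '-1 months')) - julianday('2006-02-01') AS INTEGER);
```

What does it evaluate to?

Adding -1 month to 2007-05-13 gives 2007-04-13.
27 days remain in February 2006 after the 1st (28 − 1).
Full months from March 2006 through March 2007 contribute their day counts.
Then 13 days into April 2007.
Total: 27 + 31 + 30 + 31 + 30 + 31 + 31 + 30 + 31 + 30 + 31 + 31 + 28 + 31 + 13 = 436.

436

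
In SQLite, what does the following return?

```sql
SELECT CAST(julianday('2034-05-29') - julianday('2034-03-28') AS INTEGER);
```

3 days remain in March 2034 after the 28th (31 − 28).
April 2034: 30 days.
Then 29 days into May 2034.
Total: 3 + 30 + 29 = 62.

62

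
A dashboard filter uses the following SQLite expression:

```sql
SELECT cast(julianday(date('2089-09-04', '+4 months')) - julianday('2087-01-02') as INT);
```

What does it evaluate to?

Adding +4 months to 2089-09-04 gives 2090-01-04.
29 days remain in January 2087 after the 2nd (31 − 2).
Full months from February 2087 through December 2089 contribute their day counts.
Then 4 days into January 2090.
Total: 29 + 28 + 31 + 30 + 31 + 30 + 31 + 31 + 30 + 31 + 30 + 31 + 31 + 29 + 31 + 30 + 31 + 30 + 31 + 31 + 30 + 31 + 30 + 31 + 31 + 28 + 31 + 30 + 31 + 30 + 31 + 31 + 30 + 31 + 30 + 31 + 4 = 1098.

1098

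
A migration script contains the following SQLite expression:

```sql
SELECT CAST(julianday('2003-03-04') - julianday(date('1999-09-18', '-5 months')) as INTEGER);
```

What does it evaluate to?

1416

Adding -5 months to 1999-09-18 gives 1999-04-18.
12 days remain in April 1999 after the 18th (30 − 18).
Full months from May 1999 through February 2003 contribute their day counts.
Then 4 days into March 2003.
Total: 12 + 31 + 30 + 31 + 31 + 30 + 31 + 30 + 31 + 31 + 29 + 31 + 30 + 31 + 30 + 31 + 31 + 30 + 31 + 30 + 31 + 31 + 28 + 31 + 30 + 31 + 30 + 31 + 31 + 30 + 31 + 30 + 31 + 31 + 28 + 31 + 30 + 31 + 30 + 31 + 31 + 30 + 31 + 30 + 31 + 31 + 28 + 4 = 1416.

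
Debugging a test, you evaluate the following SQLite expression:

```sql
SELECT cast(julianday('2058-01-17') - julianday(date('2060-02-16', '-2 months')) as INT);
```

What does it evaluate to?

Adding -2 months to 2060-02-16 gives 2059-12-16.
14 days remain in January 2058 after the 17th (31 − 17).
Full months from February 2058 through November 2059 contribute their day counts.
Then 16 days into December 2059.
Total: 14 + 28 + 31 + 30 + 31 + 30 + 31 + 31 + 30 + 31 + 30 + 31 + 31 + 28 + 31 + 30 + 31 + 30 + 31 + 31 + 30 + 31 + 30 + 16 = 698.
The subtraction is earlier − later, so the result is −698 → -698.

-698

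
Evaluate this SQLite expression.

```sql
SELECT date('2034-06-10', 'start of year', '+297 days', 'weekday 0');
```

2034-10-29

`start of year` rewinds 2034-06-10 to 2034-01-01.
Applying '+297 days' to 2034-01-01: counting 297 days forward gives 2034-10-25.
`weekday 0` advances to the next Sunday; 2034-10-25 is a Wednesday, so it moves forward to 2034-10-29.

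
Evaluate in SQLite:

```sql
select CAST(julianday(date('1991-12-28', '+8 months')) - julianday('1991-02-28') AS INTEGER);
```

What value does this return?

547

Adding +8 months to 1991-12-28 gives 1992-08-28.
0 days remain in February 1991 after the 28th (28 − 28).
Full months from March 1991 through July 1992 contribute their day counts.
Then 28 days into August 1992.
Total: 0 + 31 + 30 + 31 + 30 + 31 + 31 + 30 + 31 + 30 + 31 + 31 + 29 + 31 + 30 + 31 + 30 + 31 + 28 = 547.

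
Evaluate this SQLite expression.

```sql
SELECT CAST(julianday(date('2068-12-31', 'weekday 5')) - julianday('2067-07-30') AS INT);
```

`weekday 5` advances to the next Friday; 2068-12-31 is a Monday, so it moves forward to 2069-01-04.
1 day remains in July 2067 after the 30th (31 − 30).
Full months from August 2067 through December 2068 contribute their day counts.
Then 4 days into January 2069.
Total: 1 + 31 + 30 + 31 + 30 + 31 + 31 + 29 + 31 + 30 + 31 + 30 + 31 + 31 + 30 + 31 + 30 + 31 + 4 = 524.

524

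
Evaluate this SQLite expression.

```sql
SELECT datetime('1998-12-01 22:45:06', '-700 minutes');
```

700 minutes = 11h 40m; -700 minutes from 1998-12-01 22:45:06 is 1998-12-01 11:05:06.

1998-12-01 11:05:06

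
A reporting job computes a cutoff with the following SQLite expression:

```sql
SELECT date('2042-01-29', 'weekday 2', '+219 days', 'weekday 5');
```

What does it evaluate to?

`weekday 2` advances to the next Tuesday; 2042-01-29 is a Wednesday, so it moves forward to 2042-02-04.
Applying '+219 days' to 2042-02-04: counting 219 days forward gives 2042-09-11.
`weekday 5` advances to the next Friday; 2042-09-11 is a Thursday, so it moves forward to 2042-09-12.

2042-09-12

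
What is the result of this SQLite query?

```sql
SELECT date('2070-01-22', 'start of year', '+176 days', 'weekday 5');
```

`start of year` rewinds 2070-01-22 to 2070-01-01.
Applying '+176 days' to 2070-01-01: counting 176 days forward gives 2070-06-26.
`weekday 5` advances to the next Friday; 2070-06-26 is a Thursday, so it moves forward to 2070-06-27.

2070-06-27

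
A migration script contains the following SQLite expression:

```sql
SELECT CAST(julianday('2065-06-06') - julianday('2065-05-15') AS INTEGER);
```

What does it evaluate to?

22

16 days remain in May 2065 after the 15th (31 − 15).
Then 6 days into June 2065.
Total: 16 + 6 = 22.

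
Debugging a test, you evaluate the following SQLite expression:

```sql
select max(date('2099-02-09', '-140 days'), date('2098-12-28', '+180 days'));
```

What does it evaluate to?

2099-06-26

date('2099-02-09', '-140 days') → 2098-09-22.
date('2098-12-28', '+180 days') → 2099-06-26.
Later of the two is 2099-06-26.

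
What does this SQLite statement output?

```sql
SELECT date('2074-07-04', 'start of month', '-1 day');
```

2074-06-30

`start of month` rewinds 2074-07-04 to 2074-07-01.
Going back 1 day from 2074-07-01 reaches 2074-06-30 (last day of June, 30 days).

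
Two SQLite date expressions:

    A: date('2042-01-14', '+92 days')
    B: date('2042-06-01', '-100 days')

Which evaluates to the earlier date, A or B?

B

A = 2042-04-16.
B = 2042-02-21.
B is earlier.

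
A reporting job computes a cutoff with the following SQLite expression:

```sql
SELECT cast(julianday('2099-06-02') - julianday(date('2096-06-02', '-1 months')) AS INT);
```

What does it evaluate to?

1126

Adding -1 month to 2096-06-02 gives 2096-05-02.
29 days remain in May 2096 after the 2nd (31 − 2).
Full months from June 2096 through May 2099 contribute their day counts.
Then 2 days into June 2099.
Total: 29 + 30 + 31 + 31 + 30 + 31 + 30 + 31 + 31 + 28 + 31 + 30 + 31 + 30 + 31 + 31 + 30 + 31 + 30 + 31 + 31 + 28 + 31 + 30 + 31 + 30 + 31 + 31 + 30 + 31 + 30 + 31 + 31 + 28 + 31 + 30 + 31 + 2 = 1126.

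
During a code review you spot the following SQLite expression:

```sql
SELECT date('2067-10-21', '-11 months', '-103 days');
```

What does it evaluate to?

Adding -11 months to 2067-10-21 gives 2066-11-21.
Applying '-103 days' to 2066-11-21: counting 103 days back gives 2066-08-10.

2066-08-10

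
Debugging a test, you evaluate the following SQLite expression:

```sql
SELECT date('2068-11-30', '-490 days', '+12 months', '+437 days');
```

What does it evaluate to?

Applying '-490 days' to 2068-11-30: counting 490 days back gives 2067-07-29.
Adding +12 months to 2067-07-29 gives 2068-07-29.
Applying '+437 days' to 2068-07-29: counting 437 days forward gives 2069-10-09.

2069-10-09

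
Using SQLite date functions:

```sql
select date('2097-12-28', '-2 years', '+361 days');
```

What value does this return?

2096-12-23

Adding -2 years to 2097-12-28 gives 2095-12-28.
Applying '+361 days' to 2095-12-28: counting 361 days forward gives 2096-12-23.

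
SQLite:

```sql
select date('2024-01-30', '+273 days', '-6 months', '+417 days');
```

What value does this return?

Applying '+273 days' to 2024-01-30: counting 273 days forward gives 2024-10-29.
Adding -6 months to 2024-10-29 gives 2024-04-29.
Applying '+417 days' to 2024-04-29: counting 417 days forward gives 2025-06-20.

2025-06-20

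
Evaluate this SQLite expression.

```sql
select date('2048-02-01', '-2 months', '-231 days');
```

2047-04-14

Adding -2 months to 2048-02-01 gives 2047-12-01.
Applying '-231 days' to 2047-12-01: counting 231 days back gives 2047-04-14.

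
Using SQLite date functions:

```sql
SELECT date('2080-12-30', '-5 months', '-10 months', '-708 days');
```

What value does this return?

Adding -5 months to 2080-12-30 gives 2080-07-30.
Adding -10 months to 2080-07-30 gives 2079-09-30.
Applying '-708 days' to 2079-09-30: counting 708 days back gives 2077-10-22.

2077-10-22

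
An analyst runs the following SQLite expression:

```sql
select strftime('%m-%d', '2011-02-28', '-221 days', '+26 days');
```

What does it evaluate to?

08-17

First apply '-221 days', '+26 days': 2011-02-28 → 2010-08-17.
`%m-%d` extracts the month-day: 08-17.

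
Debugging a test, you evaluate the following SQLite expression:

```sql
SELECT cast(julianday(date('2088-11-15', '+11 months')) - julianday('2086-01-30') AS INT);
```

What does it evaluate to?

1354

Adding +11 months to 2088-11-15 gives 2089-10-15.
1 day remains in January 2086 after the 30th (31 − 30).
Full months from February 2086 through September 2089 contribute their day counts.
Then 15 days into October 2089.
Total: 1 + 28 + 31 + 30 + 31 + 30 + 31 + 31 + 30 + 31 + 30 + 31 + 31 + 28 + 31 + 30 + 31 + 30 + 31 + 31 + 30 + 31 + 30 + 31 + 31 + 29 + 31 + 30 + 31 + 30 + 31 + 31 + 30 + 31 + 30 + 31 + 31 + 28 + 31 + 30 + 31 + 30 + 31 + 31 + 30 + 15 = 1354.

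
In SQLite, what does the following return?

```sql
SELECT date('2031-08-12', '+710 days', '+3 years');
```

Applying '+710 days' to 2031-08-12: counting 710 days forward gives 2033-07-22.
Adding +3 years to 2033-07-22 gives 2036-07-22.

2036-07-22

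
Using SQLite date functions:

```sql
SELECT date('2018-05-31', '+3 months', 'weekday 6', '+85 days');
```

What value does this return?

Adding +3 months to 2018-05-31 gives 2018-08-31.
`weekday 6` advances to the next Saturday; 2018-08-31 is a Friday, so it moves forward to 2018-09-01.
Applying '+85 days' to 2018-09-01: counting 85 days forward gives 2018-11-25.

2018-11-25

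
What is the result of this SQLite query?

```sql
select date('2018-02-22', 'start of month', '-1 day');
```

`start of month` rewinds 2018-02-22 to 2018-02-01.
Going back 1 day from 2018-02-01 reaches 2018-01-31 (last day of January, 31 days).

2018-01-31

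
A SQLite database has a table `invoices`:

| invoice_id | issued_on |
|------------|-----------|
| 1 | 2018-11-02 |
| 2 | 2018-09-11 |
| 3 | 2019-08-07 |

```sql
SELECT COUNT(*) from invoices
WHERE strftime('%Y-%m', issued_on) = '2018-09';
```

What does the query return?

Rows with year-month 2018-09: 2018-09-11 → 1.

1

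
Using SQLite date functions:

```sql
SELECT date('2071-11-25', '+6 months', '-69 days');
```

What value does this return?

Adding +6 months to 2071-11-25 gives 2072-05-25.
Applying '-69 days' to 2072-05-25: counting 69 days back gives 2072-03-17.

2072-03-17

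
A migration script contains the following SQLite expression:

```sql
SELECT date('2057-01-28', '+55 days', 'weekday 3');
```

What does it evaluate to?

Applying '+55 days' to 2057-01-28: counting 55 days forward gives 2057-03-24.
`weekday 3` advances to the next Wednesday; 2057-03-24 is a Saturday, so it moves forward to 2057-03-28.

2057-03-28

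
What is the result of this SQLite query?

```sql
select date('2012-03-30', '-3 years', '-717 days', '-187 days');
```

Adding -3 years to 2012-03-30 gives 2009-03-30.
Applying '-717 days' to 2009-03-30: counting 717 days back gives 2007-04-13.
Applying '-187 days' to 2007-04-13: counting 187 days back gives 2006-10-08.

2006-10-08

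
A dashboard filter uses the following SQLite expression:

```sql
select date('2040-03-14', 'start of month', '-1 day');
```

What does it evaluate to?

`start of month` rewinds 2040-03-14 to 2040-03-01.
Going back 1 day from 2040-03-01 reaches 2040-02-29 (last day of February, 29 days).

2040-02-29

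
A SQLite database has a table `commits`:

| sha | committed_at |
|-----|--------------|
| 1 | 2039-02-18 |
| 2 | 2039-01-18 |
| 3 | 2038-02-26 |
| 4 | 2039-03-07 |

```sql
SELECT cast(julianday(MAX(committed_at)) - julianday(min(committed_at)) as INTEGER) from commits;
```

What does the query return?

MIN = 2038-02-26, MAX = 2039-03-07.
2 days remain in February 2038 after the 26th (28 − 26).
Full months from March 2038 through February 2039 contribute their day counts.
Then 7 days into March 2039.
Total: 2 + 31 + 30 + 31 + 30 + 31 + 31 + 30 + 31 + 30 + 31 + 31 + 28 + 7 = 374.

374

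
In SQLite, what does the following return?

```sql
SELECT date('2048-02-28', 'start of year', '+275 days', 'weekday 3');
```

`start of year` rewinds 2048-02-28 to 2048-01-01.
Applying '+275 days' to 2048-01-01: counting 275 days forward gives 2048-10-02.
`weekday 3` advances to the next Wednesday; 2048-10-02 is a Friday, so it moves forward to 2048-10-07.

2048-10-07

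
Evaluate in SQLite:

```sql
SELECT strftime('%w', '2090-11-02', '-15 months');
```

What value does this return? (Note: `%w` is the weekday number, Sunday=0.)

2

First apply '-15 months': 2090-11-02 → 2089-08-02.
2089-08-02 is a Tuesday; with Sunday=0 that is 2.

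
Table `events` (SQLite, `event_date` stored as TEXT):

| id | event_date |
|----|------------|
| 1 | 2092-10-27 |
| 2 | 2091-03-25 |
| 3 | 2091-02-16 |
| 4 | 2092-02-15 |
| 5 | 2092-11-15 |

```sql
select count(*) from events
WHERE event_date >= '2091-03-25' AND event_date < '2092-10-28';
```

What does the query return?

3

Rows in [2091-03-25, 2092-10-28): 2092-10-27, 2091-03-25, 2092-02-15 → 3 rows.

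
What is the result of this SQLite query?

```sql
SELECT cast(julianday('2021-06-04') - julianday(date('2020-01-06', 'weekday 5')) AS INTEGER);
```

511

`weekday 5` advances to the next Friday; 2020-01-06 is a Monday, so it moves forward to 2020-01-10.
21 days remain in January 2020 after the 10th (31 − 10).
Full months from February 2020 through May 2021 contribute their day counts.
Then 4 days into June 2021.
Total: 21 + 29 + 31 + 30 + 31 + 30 + 31 + 31 + 30 + 31 + 30 + 31 + 31 + 28 + 31 + 30 + 31 + 4 = 511.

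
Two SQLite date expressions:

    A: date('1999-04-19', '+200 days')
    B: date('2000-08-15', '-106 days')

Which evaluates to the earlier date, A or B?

A

A = 1999-11-05.
B = 2000-05-01.
A is earlier.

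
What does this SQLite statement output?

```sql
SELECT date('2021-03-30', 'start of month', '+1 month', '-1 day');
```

`start of month` rewinds 2021-03-30 to 2021-03-01.
Adding +1 month to 2021-03-01 gives 2021-04-01.
Going back 1 day from 2021-04-01 reaches 2021-03-31 (last day of March, 31 days).

2021-03-31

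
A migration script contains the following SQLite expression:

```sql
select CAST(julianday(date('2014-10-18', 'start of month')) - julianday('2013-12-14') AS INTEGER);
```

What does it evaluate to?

291

`start of month` rewinds 2014-10-18 to 2014-10-01.
17 days remain in December 2013 after the 14th (31 − 14).
Full months from January 2014 through September 2014 contribute their day counts.
Then 1 day into October 2014.
Total: 17 + 31 + 28 + 31 + 30 + 31 + 30 + 31 + 31 + 30 + 1 = 291.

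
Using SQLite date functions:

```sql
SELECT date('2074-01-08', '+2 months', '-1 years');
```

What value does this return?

2073-03-08

Adding +2 months to 2074-01-08 gives 2074-03-08.
Adding -1 year to 2074-03-08 gives 2073-03-08.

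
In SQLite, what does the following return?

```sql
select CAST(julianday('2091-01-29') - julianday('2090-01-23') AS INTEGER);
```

371

8 days remain in January 2090 after the 23rd (31 − 23).
Full months from February 2090 through December 2090 contribute their day counts.
Then 29 days into January 2091.
Total: 8 + 28 + 31 + 30 + 31 + 30 + 31 + 31 + 30 + 31 + 30 + 31 + 29 = 371.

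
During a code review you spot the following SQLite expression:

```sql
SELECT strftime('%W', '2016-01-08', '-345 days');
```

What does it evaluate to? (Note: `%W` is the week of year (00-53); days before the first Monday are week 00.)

04

First apply '-345 days': 2016-01-08 → 2015-01-28.
2015-01-28 is a Wednesday. SQLite's %W counts Mondays since the year started; the result is 04.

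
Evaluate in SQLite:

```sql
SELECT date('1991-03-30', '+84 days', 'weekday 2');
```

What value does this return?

1991-06-25

Applying '+84 days' to 1991-03-30: counting 84 days forward gives 1991-06-22.
`weekday 2` advances to the next Tuesday; 1991-06-22 is a Saturday, so it moves forward to 1991-06-25.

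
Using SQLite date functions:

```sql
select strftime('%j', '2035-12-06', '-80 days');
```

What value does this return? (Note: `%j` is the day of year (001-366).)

260

First apply '-80 days': 2035-12-06 → 2035-09-17.
Day-of-year for 2035-09-17: days since 2035-01-01 inclusive = 260, zero-padded to 260.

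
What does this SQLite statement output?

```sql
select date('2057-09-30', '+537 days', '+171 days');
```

2059-09-08

Applying '+537 days' to 2057-09-30: counting 537 days forward gives 2059-03-21.
Applying '+171 days' to 2059-03-21: counting 171 days forward gives 2059-09-08.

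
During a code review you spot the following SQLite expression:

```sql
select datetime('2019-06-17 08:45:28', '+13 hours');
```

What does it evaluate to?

+13 hours from 2019-06-17 08:45:28 is 2019-06-17 21:45:28.

2019-06-17 21:45:28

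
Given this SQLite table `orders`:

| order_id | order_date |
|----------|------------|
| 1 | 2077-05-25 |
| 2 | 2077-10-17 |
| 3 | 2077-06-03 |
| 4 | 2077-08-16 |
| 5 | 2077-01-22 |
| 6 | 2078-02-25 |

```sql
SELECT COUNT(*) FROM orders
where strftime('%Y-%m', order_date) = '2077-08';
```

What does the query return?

1

Rows with year-month 2077-08: 2077-08-16 → 1.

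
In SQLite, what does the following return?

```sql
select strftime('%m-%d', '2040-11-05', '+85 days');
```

First apply '+85 days': 2040-11-05 → 2041-01-29.
`%m-%d` extracts the month-day: 01-29.

01-29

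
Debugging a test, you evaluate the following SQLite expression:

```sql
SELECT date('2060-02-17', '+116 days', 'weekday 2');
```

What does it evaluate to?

2060-06-15

Applying '+116 days' to 2060-02-17: counting 116 days forward gives 2060-06-12.
`weekday 2` advances to the next Tuesday; 2060-06-12 is a Saturday, so it moves forward to 2060-06-15.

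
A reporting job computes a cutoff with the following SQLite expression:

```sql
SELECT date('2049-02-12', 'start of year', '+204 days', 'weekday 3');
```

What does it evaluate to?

`start of year` rewinds 2049-02-12 to 2049-01-01.
Applying '+204 days' to 2049-01-01: counting 204 days forward gives 2049-07-24.
`weekday 3` advances to the next Wednesday; 2049-07-24 is a Saturday, so it moves forward to 2049-07-28.

2049-07-28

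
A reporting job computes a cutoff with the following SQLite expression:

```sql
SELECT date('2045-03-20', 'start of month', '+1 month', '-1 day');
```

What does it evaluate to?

2045-03-31

`start of month` rewinds 2045-03-20 to 2045-03-01.
Adding +1 month to 2045-03-01 gives 2045-04-01.
Going back 1 day from 2045-04-01 reaches 2045-03-31 (last day of March, 31 days).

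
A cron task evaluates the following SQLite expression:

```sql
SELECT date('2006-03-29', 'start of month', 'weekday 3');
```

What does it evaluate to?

`start of month` rewinds 2006-03-29 to 2006-03-01.
`weekday 3` advances to the next Wednesday; 2006-03-01 is already a Wednesday, so it stays at 2006-03-01.

2006-03-01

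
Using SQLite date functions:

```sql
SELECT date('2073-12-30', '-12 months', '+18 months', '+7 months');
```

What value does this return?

Adding -12 months to 2073-12-30 gives 2072-12-30.
Adding +18 months to 2072-12-30 gives 2074-06-30.
Adding +7 months to 2074-06-30 gives 2075-01-30.

2075-01-30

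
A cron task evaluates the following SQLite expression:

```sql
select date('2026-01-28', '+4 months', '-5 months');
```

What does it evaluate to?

Adding +4 months to 2026-01-28 gives 2026-05-28.
Adding -5 months to 2026-05-28 gives 2025-12-28.

2025-12-28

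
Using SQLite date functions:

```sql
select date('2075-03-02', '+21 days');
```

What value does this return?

Advancing 21 more days within March lands on 2075-03-23.

2075-03-23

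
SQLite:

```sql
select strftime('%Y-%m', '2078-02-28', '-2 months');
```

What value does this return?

2077-12

First apply '-2 months': 2078-02-28 → 2077-12-28.
`%Y-%m` extracts the year-month: 2077-12.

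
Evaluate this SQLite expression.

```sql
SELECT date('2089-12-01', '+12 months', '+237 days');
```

2091-07-26

Adding +12 months to 2089-12-01 gives 2090-12-01.
Applying '+237 days' to 2090-12-01: counting 237 days forward gives 2091-07-26.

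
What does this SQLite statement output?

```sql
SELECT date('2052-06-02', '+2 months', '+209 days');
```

2053-02-27

Adding +2 months to 2052-06-02 gives 2052-08-02.
Applying '+209 days' to 2052-08-02: counting 209 days forward gives 2053-02-27.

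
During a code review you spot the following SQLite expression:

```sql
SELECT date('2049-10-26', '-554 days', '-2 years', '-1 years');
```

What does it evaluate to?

Applying '-554 days' to 2049-10-26: counting 554 days back gives 2048-04-20.
Adding -2 years to 2048-04-20 gives 2046-04-20.
Adding -1 year to 2046-04-20 gives 2045-04-20.

2045-04-20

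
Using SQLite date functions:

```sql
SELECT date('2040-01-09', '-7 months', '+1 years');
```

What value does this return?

Adding -7 months to 2040-01-09 gives 2039-06-09.
Adding +1 year to 2039-06-09 gives 2040-06-09.

2040-06-09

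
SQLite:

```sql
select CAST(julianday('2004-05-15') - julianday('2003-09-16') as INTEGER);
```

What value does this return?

14 days remain in September 2003 after the 16th (30 − 16).
Full months from October 2003 through April 2004 contribute their day counts.
Then 15 days into May 2004.
Total: 14 + 31 + 30 + 31 + 31 + 29 + 31 + 30 + 15 = 242.

242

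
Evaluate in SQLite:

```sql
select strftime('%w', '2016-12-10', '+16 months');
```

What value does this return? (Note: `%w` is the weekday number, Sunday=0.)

2

First apply '+16 months': 2016-12-10 → 2018-04-10.
2018-04-10 is a Tuesday; with Sunday=0 that is 2.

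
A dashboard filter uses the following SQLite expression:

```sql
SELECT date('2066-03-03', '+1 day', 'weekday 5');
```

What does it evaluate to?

Advancing 1 more day within March lands on 2066-03-04.
`weekday 5` advances to the next Friday; 2066-03-04 is a Thursday, so it moves forward to 2066-03-05.

2066-03-05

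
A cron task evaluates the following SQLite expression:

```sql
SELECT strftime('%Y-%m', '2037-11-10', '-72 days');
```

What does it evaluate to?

First apply '-72 days': 2037-11-10 → 2037-08-30.
`%Y-%m` extracts the year-month: 2037-08.

2037-08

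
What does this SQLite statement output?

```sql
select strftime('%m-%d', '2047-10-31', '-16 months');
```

07-01

First apply '-16 months': 2047-10-31 → 2046-07-01.
`%m-%d` extracts the month-day: 07-01.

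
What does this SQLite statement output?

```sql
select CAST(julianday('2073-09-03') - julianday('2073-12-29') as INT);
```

-117

27 days remain in September 2073 after the 3rd (30 − 3).
October 2073: 31 days.
November 2073: 30 days.
Then 29 days into December 2073.
Total: 27 + 31 + 30 + 29 = 117.
The subtraction is earlier − later, so the result is −117 → -117.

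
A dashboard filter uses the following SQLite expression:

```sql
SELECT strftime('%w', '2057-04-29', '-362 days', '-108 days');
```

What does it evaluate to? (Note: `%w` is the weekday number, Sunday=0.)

6

First apply '-362 days', '-108 days': 2057-04-29 → 2056-01-15.
2056-01-15 is a Saturday; with Sunday=0 that is 6.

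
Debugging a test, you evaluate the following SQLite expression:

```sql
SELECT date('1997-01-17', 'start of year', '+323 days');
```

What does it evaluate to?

`start of year` rewinds 1997-01-17 to 1997-01-01.
Applying '+323 days' to 1997-01-01: counting 323 days forward gives 1997-11-20.

1997-11-20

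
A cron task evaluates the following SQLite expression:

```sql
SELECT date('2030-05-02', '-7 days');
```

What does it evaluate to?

2030-04-25

Going back 2 days from 2030-05-02 reaches 2030-04-30 (last day of April, 30 days).
Going back 5 days within April lands on 2030-04-25.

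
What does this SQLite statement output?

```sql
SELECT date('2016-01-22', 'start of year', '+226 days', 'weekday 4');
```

2016-08-18

`start of year` rewinds 2016-01-22 to 2016-01-01.
Applying '+226 days' to 2016-01-01: counting 226 days forward gives 2016-08-14.
`weekday 4` advances to the next Thursday; 2016-08-14 is a Sunday, so it moves forward to 2016-08-18.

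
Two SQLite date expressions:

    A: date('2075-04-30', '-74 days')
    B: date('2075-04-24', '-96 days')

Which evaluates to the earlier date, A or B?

B

A = 2075-02-15.
B = 2075-01-18.
B is earlier.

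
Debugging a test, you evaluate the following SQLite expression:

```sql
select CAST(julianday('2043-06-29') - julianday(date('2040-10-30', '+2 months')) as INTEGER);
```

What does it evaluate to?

Adding +2 months to 2040-10-30 gives 2040-12-30.
1 day remains in December 2040 after the 30th (31 − 30).
Full months from January 2041 through May 2043 contribute their day counts.
Then 29 days into June 2043.
Total: 1 + 31 + 28 + 31 + 30 + 31 + 30 + 31 + 31 + 30 + 31 + 30 + 31 + 31 + 28 + 31 + 30 + 31 + 30 + 31 + 31 + 30 + 31 + 30 + 31 + 31 + 28 + 31 + 30 + 31 + 29 = 911.

911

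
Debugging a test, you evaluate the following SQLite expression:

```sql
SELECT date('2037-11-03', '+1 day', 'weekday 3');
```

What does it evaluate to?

Advancing 1 more day within November lands on 2037-11-04.
`weekday 3` advances to the next Wednesday; 2037-11-04 is already a Wednesday, so it stays at 2037-11-04.

2037-11-04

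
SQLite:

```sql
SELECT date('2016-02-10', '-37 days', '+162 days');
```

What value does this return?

2016-06-14

Going back 10 days from 2016-02-10 reaches 2016-01-31 (last day of January, 31 days).
Going back 27 days within January lands on 2016-01-04.
Applying '+162 days' to 2016-01-04: counting 162 days forward gives 2016-06-14.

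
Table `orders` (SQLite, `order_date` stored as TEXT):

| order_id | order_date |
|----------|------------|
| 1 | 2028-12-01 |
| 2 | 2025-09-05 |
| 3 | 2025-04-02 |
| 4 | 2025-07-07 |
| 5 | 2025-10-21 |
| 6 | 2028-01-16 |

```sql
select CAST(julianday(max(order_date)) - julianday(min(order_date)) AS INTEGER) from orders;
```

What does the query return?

MIN = 2025-04-02, MAX = 2028-12-01.
28 days remain in April 2025 after the 2nd (30 − 2).
Full months from May 2025 through November 2028 contribute their day counts.
Then 1 day into December 2028.
Total: 28 + 31 + 30 + 31 + 31 + 30 + 31 + 30 + 31 + 31 + 28 + 31 + 30 + 31 + 30 + 31 + 31 + 30 + 31 + 30 + 31 + 31 + 28 + 31 + 30 + 31 + 30 + 31 + 31 + 30 + 31 + 30 + 31 + 31 + 29 + 31 + 30 + 31 + 30 + 31 + 31 + 30 + 31 + 30 + 1 = 1339.

1339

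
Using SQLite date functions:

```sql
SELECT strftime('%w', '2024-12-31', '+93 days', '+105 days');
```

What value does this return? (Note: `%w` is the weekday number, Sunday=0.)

4

First apply '+93 days', '+105 days': 2024-12-31 → 2025-07-17.
2025-07-17 is a Thursday; with Sunday=0 that is 4.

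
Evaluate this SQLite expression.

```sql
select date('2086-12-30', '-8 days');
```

Going back 8 days within December lands on 2086-12-22.

2086-12-22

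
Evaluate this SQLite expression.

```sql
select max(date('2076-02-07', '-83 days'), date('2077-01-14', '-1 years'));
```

date('2076-02-07', '-83 days') → 2075-11-16.
date('2077-01-14', '-1 years') → 2076-01-14.
Later of the two is 2076-01-14.

2076-01-14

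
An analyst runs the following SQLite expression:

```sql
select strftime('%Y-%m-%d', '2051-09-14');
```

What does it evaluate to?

2051-09-14

`%Y-%m-%d` extracts the ISO date: 2051-09-14.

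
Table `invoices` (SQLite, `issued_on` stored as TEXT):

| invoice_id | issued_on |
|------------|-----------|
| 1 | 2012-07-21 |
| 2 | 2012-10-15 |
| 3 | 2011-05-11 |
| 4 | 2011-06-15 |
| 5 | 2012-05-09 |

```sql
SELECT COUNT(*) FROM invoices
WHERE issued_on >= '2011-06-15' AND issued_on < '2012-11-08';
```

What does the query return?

4

Rows in [2011-06-15, 2012-11-08): 2012-07-21, 2012-10-15, 2011-06-15, 2012-05-09 → 4 rows.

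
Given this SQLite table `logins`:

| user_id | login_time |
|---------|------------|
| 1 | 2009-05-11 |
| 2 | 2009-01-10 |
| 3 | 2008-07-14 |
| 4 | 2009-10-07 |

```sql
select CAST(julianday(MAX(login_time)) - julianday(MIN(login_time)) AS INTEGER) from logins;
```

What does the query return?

MIN = 2008-07-14, MAX = 2009-10-07.
17 days remain in July 2008 after the 14th (31 − 14).
Full months from August 2008 through September 2009 contribute their day counts.
Then 7 days into October 2009.
Total: 17 + 31 + 30 + 31 + 30 + 31 + 31 + 28 + 31 + 30 + 31 + 30 + 31 + 31 + 30 + 7 = 450.

450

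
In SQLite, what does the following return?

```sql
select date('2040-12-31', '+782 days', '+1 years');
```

2044-02-21

Applying '+782 days' to 2040-12-31: counting 782 days forward gives 2043-02-21.
Adding +1 year to 2043-02-21 gives 2044-02-21.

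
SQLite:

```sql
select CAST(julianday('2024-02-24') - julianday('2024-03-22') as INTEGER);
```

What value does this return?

5 days remain in February 2024 after the 24th (29 − 24).
Then 22 days into March 2024.
Total: 5 + 22 = 27.
The subtraction is earlier − later, so the result is −27 → -27.

-27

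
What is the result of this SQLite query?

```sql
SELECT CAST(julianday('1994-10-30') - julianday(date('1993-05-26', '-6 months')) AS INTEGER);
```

Adding -6 months to 1993-05-26 gives 1992-11-26.
4 days remain in November 1992 after the 26th (30 − 26).
Full months from December 1992 through September 1994 contribute their day counts.
Then 30 days into October 1994.
Total: 4 + 31 + 31 + 28 + 31 + 30 + 31 + 30 + 31 + 31 + 30 + 31 + 30 + 31 + 31 + 28 + 31 + 30 + 31 + 30 + 31 + 31 + 30 + 30 = 703.

703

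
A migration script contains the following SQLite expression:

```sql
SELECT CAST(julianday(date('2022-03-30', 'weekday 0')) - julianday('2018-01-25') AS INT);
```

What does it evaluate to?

1529

`weekday 0` advances to the next Sunday; 2022-03-30 is a Wednesday, so it moves forward to 2022-04-03.
6 days remain in January 2018 after the 25th (31 − 25).
Full months from February 2018 through March 2022 contribute their day counts.
Then 3 days into April 2022.
Total: 6 + 28 + 31 + 30 + 31 + 30 + 31 + 31 + 30 + 31 + 30 + 31 + 31 + 28 + 31 + 30 + 31 + 30 + 31 + 31 + 30 + 31 + 30 + 31 + 31 + 29 + 31 + 30 + 31 + 30 + 31 + 31 + 30 + 31 + 30 + 31 + 31 + 28 + 31 + 30 + 31 + 30 + 31 + 31 + 30 + 31 + 30 + 31 + 31 + 28 + 31 + 3 = 1529.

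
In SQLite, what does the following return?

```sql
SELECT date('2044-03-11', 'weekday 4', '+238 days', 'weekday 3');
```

2044-11-16

`weekday 4` advances to the next Thursday; 2044-03-11 is a Friday, so it moves forward to 2044-03-17.
Applying '+238 days' to 2044-03-17: counting 238 days forward gives 2044-11-10.
`weekday 3` advances to the next Wednesday; 2044-11-10 is a Thursday, so it moves forward to 2044-11-16.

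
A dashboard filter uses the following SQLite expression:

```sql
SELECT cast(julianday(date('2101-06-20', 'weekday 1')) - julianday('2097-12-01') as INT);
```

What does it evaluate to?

1296

`weekday 1` advances to the next Monday; 2101-06-20 is already a Monday, so it stays at 2101-06-20.
30 days remain in December 2097 after the 1st (31 − 1).
Full months from January 2098 through May 2101 contribute their day counts.
Then 20 days into June 2101.
Total: 30 + 31 + 28 + 31 + 30 + 31 + 30 + 31 + 31 + 30 + 31 + 30 + 31 + 31 + 28 + 31 + 30 + 31 + 30 + 31 + 31 + 30 + 31 + 30 + 31 + 31 + 28 + 31 + 30 + 31 + 30 + 31 + 31 + 30 + 31 + 30 + 31 + 31 + 28 + 31 + 30 + 31 + 20 = 1296.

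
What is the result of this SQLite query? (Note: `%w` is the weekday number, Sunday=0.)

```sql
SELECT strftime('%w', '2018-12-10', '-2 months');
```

3

First apply '-2 months': 2018-12-10 → 2018-10-10.
2018-10-10 is a Wednesday; with Sunday=0 that is 3.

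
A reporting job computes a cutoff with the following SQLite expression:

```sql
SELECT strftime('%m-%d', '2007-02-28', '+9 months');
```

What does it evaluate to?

11-28

First apply '+9 months': 2007-02-28 → 2007-11-28.
`%m-%d` extracts the month-day: 11-28.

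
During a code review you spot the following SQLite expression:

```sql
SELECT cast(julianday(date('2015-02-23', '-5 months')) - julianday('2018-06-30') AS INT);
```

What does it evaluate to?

-1376

Adding -5 months to 2015-02-23 gives 2014-09-23.
7 days remain in September 2014 after the 23rd (30 − 23).
Full months from October 2014 through May 2018 contribute their day counts.
Then 30 days into June 2018.
Total: 7 + 31 + 30 + 31 + 31 + 28 + 31 + 30 + 31 + 30 + 31 + 31 + 30 + 31 + 30 + 31 + 31 + 29 + 31 + 30 + 31 + 30 + 31 + 31 + 30 + 31 + 30 + 31 + 31 + 28 + 31 + 30 + 31 + 30 + 31 + 31 + 30 + 31 + 30 + 31 + 31 + 28 + 31 + 30 + 31 + 30 = 1376.
The subtraction is earlier − later, so the result is −1376 → -1376.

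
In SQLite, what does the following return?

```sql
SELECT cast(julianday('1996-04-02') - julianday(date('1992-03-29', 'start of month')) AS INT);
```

`start of month` rewinds 1992-03-29 to 1992-03-01.
30 days remain in March 1992 after the 1st (31 − 1).
Full months from April 1992 through March 1996 contribute their day counts.
Then 2 days into April 1996.
Total: 30 + 30 + 31 + 30 + 31 + 31 + 30 + 31 + 30 + 31 + 31 + 28 + 31 + 30 + 31 + 30 + 31 + 31 + 30 + 31 + 30 + 31 + 31 + 28 + 31 + 30 + 31 + 30 + 31 + 31 + 30 + 31 + 30 + 31 + 31 + 28 + 31 + 30 + 31 + 30 + 31 + 31 + 30 + 31 + 30 + 31 + 31 + 29 + 31 + 2 = 1493.

1493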